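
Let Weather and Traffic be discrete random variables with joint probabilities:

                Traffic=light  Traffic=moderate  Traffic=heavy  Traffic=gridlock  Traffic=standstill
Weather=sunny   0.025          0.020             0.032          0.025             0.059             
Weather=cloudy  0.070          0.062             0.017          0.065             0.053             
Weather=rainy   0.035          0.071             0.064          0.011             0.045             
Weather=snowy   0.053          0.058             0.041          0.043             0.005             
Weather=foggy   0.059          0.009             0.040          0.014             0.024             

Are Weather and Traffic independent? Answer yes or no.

P(Weather=cloudy) = 0.267 and P(Traffic=heavy) = 0.194, so their product is 0.05180, but P(Weather=cloudy, Traffic=heavy) = 0.017. Since these differ, Weather and Traffic are not independent.

no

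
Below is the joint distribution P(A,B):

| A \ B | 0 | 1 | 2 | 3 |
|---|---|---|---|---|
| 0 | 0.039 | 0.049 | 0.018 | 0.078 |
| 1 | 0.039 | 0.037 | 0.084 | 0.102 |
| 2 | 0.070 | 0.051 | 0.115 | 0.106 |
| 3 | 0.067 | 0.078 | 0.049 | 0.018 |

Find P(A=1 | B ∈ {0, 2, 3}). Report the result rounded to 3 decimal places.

0.287

P(B=0) = 0.039 + 0.039 + 0.070 + 0.067 = 0.215.
P(B=2) = 0.018 + 0.084 + 0.115 + 0.049 = 0.266.
P(B=3) = 0.078 + 0.102 + 0.106 + 0.018 = 0.304.
P(B ∈ {0, 2, 3}) = 0.215 + 0.266 + 0.304 = 0.785; P(A=1, B ∈ {0, 2, 3}) = 0.039 + 0.084 + 0.102 = 0.225.
P(A=1 | B ∈ {0, 2, 3}) = 0.225/0.785 = 0.287.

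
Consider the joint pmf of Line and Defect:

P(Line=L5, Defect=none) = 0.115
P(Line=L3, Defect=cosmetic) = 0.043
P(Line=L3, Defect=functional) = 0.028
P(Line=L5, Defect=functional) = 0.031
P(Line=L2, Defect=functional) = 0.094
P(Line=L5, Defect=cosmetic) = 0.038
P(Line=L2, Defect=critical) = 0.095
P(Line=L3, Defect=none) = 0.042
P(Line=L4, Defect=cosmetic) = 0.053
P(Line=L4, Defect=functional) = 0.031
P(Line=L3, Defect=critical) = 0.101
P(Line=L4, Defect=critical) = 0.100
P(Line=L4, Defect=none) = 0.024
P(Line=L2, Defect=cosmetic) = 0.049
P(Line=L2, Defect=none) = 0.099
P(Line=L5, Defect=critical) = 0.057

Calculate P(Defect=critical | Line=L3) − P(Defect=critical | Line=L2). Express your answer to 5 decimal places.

P(Line=L3) = 0.042 + 0.043 + 0.028 + 0.101 = 0.214; P(Defect=critical | Line=L3) = 0.101/0.214 = 0.471963.
P(Line=L2) = 0.099 + 0.049 + 0.094 + 0.095 = 0.337; P(Defect=critical | Line=L2) = 0.095/0.337 = 0.281899.
Difference = 0.19006.

0.19006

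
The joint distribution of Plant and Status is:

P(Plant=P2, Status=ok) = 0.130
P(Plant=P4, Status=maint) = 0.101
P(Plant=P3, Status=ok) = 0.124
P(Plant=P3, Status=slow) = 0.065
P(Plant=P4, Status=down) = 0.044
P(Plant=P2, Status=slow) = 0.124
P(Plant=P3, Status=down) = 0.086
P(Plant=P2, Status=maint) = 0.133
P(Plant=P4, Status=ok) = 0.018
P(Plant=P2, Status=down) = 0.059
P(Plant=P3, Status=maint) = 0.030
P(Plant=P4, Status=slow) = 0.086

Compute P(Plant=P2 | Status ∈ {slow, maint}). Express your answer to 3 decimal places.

P(Status=slow) = 0.124 + 0.065 + 0.086 = 0.275.
P(Status=maint) = 0.133 + 0.030 + 0.101 = 0.264.
P(Status ∈ {slow, maint}) = 0.275 + 0.264 = 0.539; P(Plant=P2, Status ∈ {slow, maint}) = 0.124 + 0.133 = 0.257.
P(Plant=P2 | Status ∈ {slow, maint}) = 0.257/0.539 = 0.477.

0.477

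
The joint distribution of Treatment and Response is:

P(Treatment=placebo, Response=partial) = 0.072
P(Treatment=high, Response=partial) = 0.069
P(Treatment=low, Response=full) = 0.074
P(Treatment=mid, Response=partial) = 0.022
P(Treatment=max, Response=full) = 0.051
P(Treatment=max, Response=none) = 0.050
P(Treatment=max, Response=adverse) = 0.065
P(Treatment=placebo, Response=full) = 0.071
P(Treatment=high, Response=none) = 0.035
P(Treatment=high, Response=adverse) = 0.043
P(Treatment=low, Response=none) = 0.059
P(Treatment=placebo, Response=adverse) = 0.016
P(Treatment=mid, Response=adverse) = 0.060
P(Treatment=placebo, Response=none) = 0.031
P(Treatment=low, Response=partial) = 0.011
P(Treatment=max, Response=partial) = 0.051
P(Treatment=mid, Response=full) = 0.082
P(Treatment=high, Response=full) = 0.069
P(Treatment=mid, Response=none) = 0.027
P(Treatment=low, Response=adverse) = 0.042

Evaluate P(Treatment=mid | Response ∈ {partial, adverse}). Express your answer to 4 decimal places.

0.1818

P(Response=partial) = 0.072 + 0.011 + 0.022 + 0.069 + 0.051 = 0.225.
P(Response=adverse) = 0.016 + 0.042 + 0.060 + 0.043 + 0.065 = 0.226.
P(Response ∈ {partial, adverse}) = 0.225 + 0.226 = 0.451; P(Treatment=mid, Response ∈ {partial, adverse}) = 0.022 + 0.060 = 0.082.
P(Treatment=mid | Response ∈ {partial, adverse}) = 0.082/0.451 = 0.1818.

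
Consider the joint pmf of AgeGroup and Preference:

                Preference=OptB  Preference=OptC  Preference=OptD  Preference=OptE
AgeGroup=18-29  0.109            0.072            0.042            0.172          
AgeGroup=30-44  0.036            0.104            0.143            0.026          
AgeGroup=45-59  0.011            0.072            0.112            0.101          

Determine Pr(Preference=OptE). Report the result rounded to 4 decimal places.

0.2990

P(Preference=OptE) = 0.172 + 0.026 + 0.101 = 0.299.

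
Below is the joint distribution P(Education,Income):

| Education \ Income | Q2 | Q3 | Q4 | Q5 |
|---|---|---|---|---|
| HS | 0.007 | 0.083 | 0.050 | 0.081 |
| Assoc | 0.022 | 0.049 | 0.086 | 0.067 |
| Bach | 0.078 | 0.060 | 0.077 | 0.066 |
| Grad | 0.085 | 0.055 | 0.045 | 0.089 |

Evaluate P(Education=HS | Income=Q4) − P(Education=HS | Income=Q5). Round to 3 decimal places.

-0.074

P(Income=Q4) = 0.050 + 0.086 + 0.077 + 0.045 = 0.258; P(Education=HS | Income=Q4) = 0.050/0.258 = 0.1938.
P(Income=Q5) = 0.081 + 0.067 + 0.066 + 0.089 = 0.303; P(Education=HS | Income=Q5) = 0.081/0.303 = 0.2673.
Difference = -0.074.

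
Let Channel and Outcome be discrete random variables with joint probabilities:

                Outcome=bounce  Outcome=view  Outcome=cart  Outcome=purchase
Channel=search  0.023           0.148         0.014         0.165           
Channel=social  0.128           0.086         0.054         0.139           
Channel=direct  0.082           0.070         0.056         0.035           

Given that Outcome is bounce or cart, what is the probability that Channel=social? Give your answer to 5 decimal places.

0.50980

P(Outcome=bounce) = 0.023 + 0.128 + 0.082 = 0.233.
P(Outcome=cart) = 0.014 + 0.054 + 0.056 = 0.124.
P(Outcome ∈ {bounce, cart}) = 0.233 + 0.124 = 0.357; P(Channel=social, Outcome ∈ {bounce, cart}) = 0.128 + 0.054 = 0.182.
P(Channel=social | Outcome ∈ {bounce, cart}) = 0.182/0.357 = 0.50980.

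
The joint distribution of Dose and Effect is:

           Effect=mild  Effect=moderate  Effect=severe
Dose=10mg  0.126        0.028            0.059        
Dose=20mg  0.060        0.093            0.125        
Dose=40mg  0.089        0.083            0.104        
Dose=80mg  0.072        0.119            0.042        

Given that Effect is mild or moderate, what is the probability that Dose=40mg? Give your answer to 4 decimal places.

P(Effect=mild) = 0.126 + 0.060 + 0.089 + 0.072 = 0.347.
P(Effect=moderate) = 0.028 + 0.093 + 0.083 + 0.119 = 0.323.
P(Effect ∈ {mild, moderate}) = 0.347 + 0.323 = 0.670; P(Dose=40mg, Effect ∈ {mild, moderate}) = 0.089 + 0.083 = 0.172.
P(Dose=40mg | Effect ∈ {mild, moderate}) = 0.172/0.670 = 0.2567.

0.2567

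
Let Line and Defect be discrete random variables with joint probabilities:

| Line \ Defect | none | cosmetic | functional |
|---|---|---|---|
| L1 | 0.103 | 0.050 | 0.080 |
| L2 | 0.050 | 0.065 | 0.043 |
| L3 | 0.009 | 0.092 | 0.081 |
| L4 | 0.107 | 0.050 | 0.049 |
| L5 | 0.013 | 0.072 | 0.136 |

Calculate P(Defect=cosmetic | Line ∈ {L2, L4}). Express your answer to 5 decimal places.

0.31593

P(Line=L2) = 0.050 + 0.065 + 0.043 = 0.158.
P(Line=L4) = 0.107 + 0.050 + 0.049 = 0.206.
P(Line ∈ {L2, L4}) = 0.158 + 0.206 = 0.364; P(Defect=cosmetic, Line ∈ {L2, L4}) = 0.065 + 0.050 = 0.115.
P(Defect=cosmetic | Line ∈ {L2, L4}) = 0.115/0.364 = 0.31593.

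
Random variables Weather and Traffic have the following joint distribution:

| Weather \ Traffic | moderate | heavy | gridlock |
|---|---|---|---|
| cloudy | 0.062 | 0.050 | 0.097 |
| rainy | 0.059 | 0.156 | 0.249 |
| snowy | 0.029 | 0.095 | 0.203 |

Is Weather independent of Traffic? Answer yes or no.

P(Weather=cloudy) = 0.209 and P(Traffic=moderate) = 0.150, so their product is 0.03135, but P(Weather=cloudy, Traffic=moderate) = 0.062. Since these differ, Weather and Traffic are not independent.

no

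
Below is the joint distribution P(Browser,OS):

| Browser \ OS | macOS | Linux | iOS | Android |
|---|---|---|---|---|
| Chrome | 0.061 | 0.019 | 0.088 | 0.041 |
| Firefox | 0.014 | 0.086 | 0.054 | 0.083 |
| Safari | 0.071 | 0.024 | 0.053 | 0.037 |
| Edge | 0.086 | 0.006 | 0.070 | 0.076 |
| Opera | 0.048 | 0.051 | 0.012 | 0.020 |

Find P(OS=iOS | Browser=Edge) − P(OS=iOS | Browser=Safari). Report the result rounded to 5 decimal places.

P(Browser=Edge) = 0.086 + 0.006 + 0.070 + 0.076 = 0.238; P(OS=iOS | Browser=Edge) = 0.070/0.238 = 0.294118.
P(Browser=Safari) = 0.071 + 0.024 + 0.053 + 0.037 = 0.185; P(OS=iOS | Browser=Safari) = 0.053/0.185 = 0.286486.
Difference = 0.00763.

0.00763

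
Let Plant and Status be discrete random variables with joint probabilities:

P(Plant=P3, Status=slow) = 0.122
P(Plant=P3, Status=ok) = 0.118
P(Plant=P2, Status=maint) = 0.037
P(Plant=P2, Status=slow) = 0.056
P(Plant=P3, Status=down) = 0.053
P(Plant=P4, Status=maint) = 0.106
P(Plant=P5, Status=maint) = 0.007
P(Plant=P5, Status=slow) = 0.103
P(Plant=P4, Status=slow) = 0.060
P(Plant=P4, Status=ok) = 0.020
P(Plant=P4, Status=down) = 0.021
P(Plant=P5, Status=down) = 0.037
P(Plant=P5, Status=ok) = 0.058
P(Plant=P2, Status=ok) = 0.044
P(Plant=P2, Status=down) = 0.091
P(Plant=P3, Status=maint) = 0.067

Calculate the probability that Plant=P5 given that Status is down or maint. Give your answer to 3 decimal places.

P(Status=down) = 0.091 + 0.053 + 0.021 + 0.037 = 0.202.
P(Status=maint) = 0.037 + 0.067 + 0.106 + 0.007 = 0.217.
P(Status ∈ {down, maint}) = 0.202 + 0.217 = 0.419; P(Plant=P5, Status ∈ {down, maint}) = 0.037 + 0.007 = 0.044.
P(Plant=P5 | Status ∈ {down, maint}) = 0.044/0.419 = 0.105.

0.105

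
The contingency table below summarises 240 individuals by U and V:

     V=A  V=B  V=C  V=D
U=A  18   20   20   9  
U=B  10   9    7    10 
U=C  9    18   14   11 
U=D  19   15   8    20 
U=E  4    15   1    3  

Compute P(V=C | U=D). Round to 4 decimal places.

0.1290

Total with U=D: 19 + 15 + 8 + 20 = 62.
P(V=C | U=D) = 8/62 = 0.1290.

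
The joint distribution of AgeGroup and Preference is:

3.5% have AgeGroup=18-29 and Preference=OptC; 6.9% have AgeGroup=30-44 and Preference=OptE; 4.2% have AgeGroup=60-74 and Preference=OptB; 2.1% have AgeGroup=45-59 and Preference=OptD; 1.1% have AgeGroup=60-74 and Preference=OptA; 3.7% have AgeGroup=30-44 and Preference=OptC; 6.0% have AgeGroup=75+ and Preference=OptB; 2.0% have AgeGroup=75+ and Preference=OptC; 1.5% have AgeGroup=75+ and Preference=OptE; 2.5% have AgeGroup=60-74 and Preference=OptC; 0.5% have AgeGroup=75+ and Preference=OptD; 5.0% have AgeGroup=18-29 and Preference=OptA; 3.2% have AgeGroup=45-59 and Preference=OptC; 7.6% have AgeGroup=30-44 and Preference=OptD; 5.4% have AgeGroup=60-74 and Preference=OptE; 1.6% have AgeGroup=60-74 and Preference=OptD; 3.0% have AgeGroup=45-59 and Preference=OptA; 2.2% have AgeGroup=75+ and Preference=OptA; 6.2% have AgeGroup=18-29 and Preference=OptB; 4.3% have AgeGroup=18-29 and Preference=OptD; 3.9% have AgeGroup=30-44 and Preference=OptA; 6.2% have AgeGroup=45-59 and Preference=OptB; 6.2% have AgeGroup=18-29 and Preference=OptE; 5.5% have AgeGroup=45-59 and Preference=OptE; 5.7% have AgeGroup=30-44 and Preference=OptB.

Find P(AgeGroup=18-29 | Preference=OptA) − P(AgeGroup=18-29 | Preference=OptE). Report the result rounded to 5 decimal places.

0.08581

P(Preference=OptA) = 0.050 + 0.039 + 0.030 + 0.011 + 0.022 = 0.152; P(AgeGroup=18-29 | Preference=OptA) = 0.050/0.152 = 0.328947.
P(Preference=OptE) = 0.062 + 0.069 + 0.055 + 0.054 + 0.015 = 0.255; P(AgeGroup=18-29 | Preference=OptE) = 0.062/0.255 = 0.243137.
Difference = 0.08581.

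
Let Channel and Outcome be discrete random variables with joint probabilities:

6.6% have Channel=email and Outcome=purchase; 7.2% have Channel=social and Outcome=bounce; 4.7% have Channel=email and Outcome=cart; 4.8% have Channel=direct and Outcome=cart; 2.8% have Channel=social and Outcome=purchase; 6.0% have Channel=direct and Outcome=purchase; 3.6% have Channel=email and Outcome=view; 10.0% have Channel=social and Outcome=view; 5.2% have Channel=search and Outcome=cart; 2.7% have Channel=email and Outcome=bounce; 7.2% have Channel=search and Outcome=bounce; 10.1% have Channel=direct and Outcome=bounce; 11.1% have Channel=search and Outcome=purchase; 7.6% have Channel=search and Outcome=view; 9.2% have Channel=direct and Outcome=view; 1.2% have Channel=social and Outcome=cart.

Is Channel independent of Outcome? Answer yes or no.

no

P(Channel=social) = 0.212 and P(Outcome=view) = 0.304, so their product is 0.06445, but P(Channel=social, Outcome=view) = 0.100. Since these differ, Channel and Outcome are not independent.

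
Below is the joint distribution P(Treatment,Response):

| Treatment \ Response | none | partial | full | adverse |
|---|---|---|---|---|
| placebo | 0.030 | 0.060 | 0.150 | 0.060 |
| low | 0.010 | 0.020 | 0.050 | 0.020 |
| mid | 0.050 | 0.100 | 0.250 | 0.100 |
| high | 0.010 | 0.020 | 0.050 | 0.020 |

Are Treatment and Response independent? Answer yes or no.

yes

Every cell satisfies P(Treatment,Response) = P(Treatment)·P(Response). For instance P(Treatment=placebo) = 0.300, P(Response=full) = 0.500, and 0.300×0.500 = 0.150 matches the joint entry. So Treatment and Response are independent.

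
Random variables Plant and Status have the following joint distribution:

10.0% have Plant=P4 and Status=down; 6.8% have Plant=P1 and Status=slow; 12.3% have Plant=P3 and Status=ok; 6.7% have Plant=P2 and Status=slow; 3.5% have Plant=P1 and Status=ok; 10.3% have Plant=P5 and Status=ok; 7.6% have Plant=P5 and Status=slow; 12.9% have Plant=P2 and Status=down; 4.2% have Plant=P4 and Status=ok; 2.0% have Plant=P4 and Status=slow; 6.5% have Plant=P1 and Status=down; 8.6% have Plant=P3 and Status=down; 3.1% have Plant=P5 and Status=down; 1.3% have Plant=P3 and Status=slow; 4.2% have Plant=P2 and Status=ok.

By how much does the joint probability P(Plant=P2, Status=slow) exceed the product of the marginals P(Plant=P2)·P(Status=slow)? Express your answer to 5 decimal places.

0.00893

P(Plant=P2) = 0.042 + 0.067 + 0.129 = 0.238.
P(Status=slow) = 0.068 + 0.067 + 0.013 + 0.020 + 0.076 = 0.244.
P(Plant=P2, Status=slow) − P(Plant=P2)P(Status=slow) = 0.067 − 0.238×0.244 = 0.00893.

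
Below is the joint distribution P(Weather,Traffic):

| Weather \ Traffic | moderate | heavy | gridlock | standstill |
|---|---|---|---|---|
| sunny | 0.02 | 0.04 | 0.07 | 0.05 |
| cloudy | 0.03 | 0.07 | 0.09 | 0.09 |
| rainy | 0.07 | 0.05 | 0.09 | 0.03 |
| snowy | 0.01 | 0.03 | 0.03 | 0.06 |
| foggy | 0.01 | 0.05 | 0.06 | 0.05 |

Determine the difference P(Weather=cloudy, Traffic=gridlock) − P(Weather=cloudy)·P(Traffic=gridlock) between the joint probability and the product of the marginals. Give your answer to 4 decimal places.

P(Weather=cloudy) = 0.03 + 0.07 + 0.09 + 0.09 = 0.28.
P(Traffic=gridlock) = 0.07 + 0.09 + 0.09 + 0.03 + 0.06 = 0.34.
P(Weather=cloudy, Traffic=gridlock) − P(Weather=cloudy)P(Traffic=gridlock) = 0.09 − 0.28×0.34 = -0.0052.

-0.0052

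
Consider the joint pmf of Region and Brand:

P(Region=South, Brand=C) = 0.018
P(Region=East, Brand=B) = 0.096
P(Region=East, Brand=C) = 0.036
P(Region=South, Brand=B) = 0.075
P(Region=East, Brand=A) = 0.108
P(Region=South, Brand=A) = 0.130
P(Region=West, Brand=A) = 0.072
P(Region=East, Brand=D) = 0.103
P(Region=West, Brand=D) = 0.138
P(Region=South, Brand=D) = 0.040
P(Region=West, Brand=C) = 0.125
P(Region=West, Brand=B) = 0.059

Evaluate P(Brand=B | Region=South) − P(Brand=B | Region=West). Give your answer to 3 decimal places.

P(Region=South) = 0.130 + 0.075 + 0.018 + 0.040 = 0.263; P(Brand=B | Region=South) = 0.075/0.263 = 0.2852.
P(Region=West) = 0.072 + 0.059 + 0.125 + 0.138 = 0.394; P(Brand=B | Region=West) = 0.059/0.394 = 0.1497.
Difference = 0.135.

0.135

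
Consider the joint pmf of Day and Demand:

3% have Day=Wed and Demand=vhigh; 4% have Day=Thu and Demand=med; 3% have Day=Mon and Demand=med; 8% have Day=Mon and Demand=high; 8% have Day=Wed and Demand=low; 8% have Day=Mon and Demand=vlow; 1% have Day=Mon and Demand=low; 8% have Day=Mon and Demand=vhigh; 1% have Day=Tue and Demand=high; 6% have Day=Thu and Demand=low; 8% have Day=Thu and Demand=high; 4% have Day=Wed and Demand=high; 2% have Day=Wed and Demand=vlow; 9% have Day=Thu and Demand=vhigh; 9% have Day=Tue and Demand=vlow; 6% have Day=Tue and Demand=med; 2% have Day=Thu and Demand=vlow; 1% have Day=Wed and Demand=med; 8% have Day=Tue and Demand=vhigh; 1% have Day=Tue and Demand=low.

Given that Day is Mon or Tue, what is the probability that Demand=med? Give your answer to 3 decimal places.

P(Day=Mon) = 0.08 + 0.01 + 0.03 + 0.08 + 0.08 = 0.28.
P(Day=Tue) = 0.09 + 0.01 + 0.06 + 0.01 + 0.08 = 0.25.
P(Day ∈ {Mon, Tue}) = 0.28 + 0.25 = 0.53; P(Demand=med, Day ∈ {Mon, Tue}) = 0.03 + 0.06 = 0.09.
P(Demand=med | Day ∈ {Mon, Tue}) = 0.09/0.53 = 0.170.

0.170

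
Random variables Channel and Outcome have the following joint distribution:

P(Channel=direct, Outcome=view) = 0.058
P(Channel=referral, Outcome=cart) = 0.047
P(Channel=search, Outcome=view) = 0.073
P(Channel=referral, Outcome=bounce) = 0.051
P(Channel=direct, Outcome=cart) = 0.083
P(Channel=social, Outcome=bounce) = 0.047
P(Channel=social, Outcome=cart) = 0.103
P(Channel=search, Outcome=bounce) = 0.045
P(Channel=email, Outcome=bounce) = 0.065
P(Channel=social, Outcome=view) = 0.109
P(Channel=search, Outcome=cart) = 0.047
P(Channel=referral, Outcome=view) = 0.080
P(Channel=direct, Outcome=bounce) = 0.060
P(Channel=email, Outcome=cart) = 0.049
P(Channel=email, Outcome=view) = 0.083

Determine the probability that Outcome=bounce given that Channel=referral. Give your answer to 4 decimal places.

0.2865

P(Channel=referral) = 0.051 + 0.080 + 0.047 = 0.178.
P(Outcome=bounce | Channel=referral) = 0.051/0.178 = 0.2865.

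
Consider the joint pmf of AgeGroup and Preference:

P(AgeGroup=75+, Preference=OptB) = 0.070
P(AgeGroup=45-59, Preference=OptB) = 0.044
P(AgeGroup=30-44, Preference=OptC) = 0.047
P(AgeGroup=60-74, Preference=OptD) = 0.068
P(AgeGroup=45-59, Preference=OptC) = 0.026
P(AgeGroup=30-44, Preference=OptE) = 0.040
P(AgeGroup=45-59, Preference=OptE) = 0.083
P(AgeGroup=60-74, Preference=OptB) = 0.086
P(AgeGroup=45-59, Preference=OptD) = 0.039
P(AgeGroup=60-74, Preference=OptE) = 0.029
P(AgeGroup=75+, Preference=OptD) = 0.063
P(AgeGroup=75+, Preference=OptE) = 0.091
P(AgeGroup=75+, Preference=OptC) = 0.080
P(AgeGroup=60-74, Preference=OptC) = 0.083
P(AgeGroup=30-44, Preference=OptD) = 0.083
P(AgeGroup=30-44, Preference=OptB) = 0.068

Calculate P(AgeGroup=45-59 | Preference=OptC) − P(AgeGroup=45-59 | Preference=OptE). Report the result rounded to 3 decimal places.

P(Preference=OptC) = 0.047 + 0.026 + 0.083 + 0.080 = 0.236; P(AgeGroup=45-59 | Preference=OptC) = 0.026/0.236 = 0.1102.
P(Preference=OptE) = 0.040 + 0.083 + 0.029 + 0.091 = 0.243; P(AgeGroup=45-59 | Preference=OptE) = 0.083/0.243 = 0.3416.
Difference = -0.231.

-0.231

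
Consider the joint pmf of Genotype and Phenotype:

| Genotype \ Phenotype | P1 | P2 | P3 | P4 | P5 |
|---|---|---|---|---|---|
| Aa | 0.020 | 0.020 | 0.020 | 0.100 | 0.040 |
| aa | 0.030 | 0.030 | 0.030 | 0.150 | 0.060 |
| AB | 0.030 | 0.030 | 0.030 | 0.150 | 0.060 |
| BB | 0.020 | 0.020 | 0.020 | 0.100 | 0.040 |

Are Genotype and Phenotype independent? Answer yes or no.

Every cell satisfies P(Genotype,Phenotype) = P(Genotype)·P(Phenotype). For instance P(Genotype=Aa) = 0.200, P(Phenotype=P1) = 0.100, and 0.200×0.100 = 0.020 matches the joint entry. So Genotype and Phenotype are independent.

yes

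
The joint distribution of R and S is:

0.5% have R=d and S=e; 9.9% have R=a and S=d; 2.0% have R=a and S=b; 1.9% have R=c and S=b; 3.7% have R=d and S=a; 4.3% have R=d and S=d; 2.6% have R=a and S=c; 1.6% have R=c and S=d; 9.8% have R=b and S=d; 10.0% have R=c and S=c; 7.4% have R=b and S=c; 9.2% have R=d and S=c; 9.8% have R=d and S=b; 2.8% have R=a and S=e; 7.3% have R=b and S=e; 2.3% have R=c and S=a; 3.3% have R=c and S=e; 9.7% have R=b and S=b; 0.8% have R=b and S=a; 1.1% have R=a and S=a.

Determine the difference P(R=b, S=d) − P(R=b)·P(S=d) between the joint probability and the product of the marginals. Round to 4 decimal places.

0.0084

P(R=b) = 0.008 + 0.097 + 0.074 + 0.098 + 0.073 = 0.350.
P(S=d) = 0.099 + 0.098 + 0.016 + 0.043 = 0.256.
P(R=b, S=d) − P(R=b)P(S=d) = 0.098 − 0.350×0.256 = 0.0084.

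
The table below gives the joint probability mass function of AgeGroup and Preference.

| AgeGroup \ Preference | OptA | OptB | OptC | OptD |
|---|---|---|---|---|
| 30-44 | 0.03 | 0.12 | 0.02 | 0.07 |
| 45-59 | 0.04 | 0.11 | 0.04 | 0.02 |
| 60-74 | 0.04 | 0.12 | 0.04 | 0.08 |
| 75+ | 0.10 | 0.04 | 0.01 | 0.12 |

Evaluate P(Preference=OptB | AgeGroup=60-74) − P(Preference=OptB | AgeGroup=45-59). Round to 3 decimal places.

-0.095

P(AgeGroup=60-74) = 0.04 + 0.12 + 0.04 + 0.08 = 0.28; P(Preference=OptB | AgeGroup=60-74) = 0.12/0.28 = 0.4286.
P(AgeGroup=45-59) = 0.04 + 0.11 + 0.04 + 0.02 = 0.21; P(Preference=OptB | AgeGroup=45-59) = 0.11/0.21 = 0.5238.
Difference = -0.095.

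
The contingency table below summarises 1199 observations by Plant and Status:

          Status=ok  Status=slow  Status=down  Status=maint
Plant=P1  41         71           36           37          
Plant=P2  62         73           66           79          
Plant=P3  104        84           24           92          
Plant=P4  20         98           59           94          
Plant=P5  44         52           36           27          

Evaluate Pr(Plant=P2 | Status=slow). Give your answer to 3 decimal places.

Total with Status=slow: 71 + 73 + 84 + 98 + 52 = 378.
P(Plant=P2 | Status=slow) = 73/378 = 0.193.

0.193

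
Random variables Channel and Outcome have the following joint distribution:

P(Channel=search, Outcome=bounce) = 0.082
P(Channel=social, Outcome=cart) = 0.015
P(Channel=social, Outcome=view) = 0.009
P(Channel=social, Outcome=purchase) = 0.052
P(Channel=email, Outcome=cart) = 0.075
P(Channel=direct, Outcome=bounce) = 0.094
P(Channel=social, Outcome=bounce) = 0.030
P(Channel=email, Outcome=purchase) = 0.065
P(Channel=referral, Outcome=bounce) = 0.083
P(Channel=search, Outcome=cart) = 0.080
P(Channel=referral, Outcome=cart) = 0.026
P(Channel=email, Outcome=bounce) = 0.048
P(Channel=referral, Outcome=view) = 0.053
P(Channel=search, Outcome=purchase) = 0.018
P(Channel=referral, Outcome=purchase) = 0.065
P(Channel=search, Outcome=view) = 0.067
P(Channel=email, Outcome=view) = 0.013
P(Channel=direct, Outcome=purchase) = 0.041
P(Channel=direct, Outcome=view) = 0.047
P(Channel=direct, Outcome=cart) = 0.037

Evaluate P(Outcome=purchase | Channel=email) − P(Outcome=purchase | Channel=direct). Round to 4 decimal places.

P(Channel=email) = 0.048 + 0.013 + 0.075 + 0.065 = 0.201; P(Outcome=purchase | Channel=email) = 0.065/0.201 = 0.32338.
P(Channel=direct) = 0.094 + 0.047 + 0.037 + 0.041 = 0.219; P(Outcome=purchase | Channel=direct) = 0.041/0.219 = 0.18721.
Difference = 0.1362.

0.1362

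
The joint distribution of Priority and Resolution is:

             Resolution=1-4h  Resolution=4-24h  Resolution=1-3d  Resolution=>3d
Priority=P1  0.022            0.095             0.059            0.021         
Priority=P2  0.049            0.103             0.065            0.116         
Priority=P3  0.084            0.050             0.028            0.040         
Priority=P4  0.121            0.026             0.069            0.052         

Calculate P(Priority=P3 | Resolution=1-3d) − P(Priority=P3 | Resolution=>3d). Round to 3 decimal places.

-0.048

P(Resolution=1-3d) = 0.059 + 0.065 + 0.028 + 0.069 = 0.221; P(Priority=P3 | Resolution=1-3d) = 0.028/0.221 = 0.1267.
P(Resolution=>3d) = 0.021 + 0.116 + 0.040 + 0.052 = 0.229; P(Priority=P3 | Resolution=>3d) = 0.040/0.229 = 0.1747.
Difference = -0.048.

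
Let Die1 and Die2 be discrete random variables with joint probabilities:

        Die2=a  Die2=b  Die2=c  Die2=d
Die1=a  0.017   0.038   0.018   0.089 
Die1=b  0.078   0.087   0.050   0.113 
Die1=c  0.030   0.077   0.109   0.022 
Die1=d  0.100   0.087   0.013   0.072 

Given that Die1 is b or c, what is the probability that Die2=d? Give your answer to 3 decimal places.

0.239

P(Die1=b) = 0.078 + 0.087 + 0.050 + 0.113 = 0.328.
P(Die1=c) = 0.030 + 0.077 + 0.109 + 0.022 = 0.238.
P(Die1 ∈ {b, c}) = 0.328 + 0.238 = 0.566; P(Die2=d, Die1 ∈ {b, c}) = 0.113 + 0.022 = 0.135.
P(Die2=d | Die1 ∈ {b, c}) = 0.135/0.566 = 0.239.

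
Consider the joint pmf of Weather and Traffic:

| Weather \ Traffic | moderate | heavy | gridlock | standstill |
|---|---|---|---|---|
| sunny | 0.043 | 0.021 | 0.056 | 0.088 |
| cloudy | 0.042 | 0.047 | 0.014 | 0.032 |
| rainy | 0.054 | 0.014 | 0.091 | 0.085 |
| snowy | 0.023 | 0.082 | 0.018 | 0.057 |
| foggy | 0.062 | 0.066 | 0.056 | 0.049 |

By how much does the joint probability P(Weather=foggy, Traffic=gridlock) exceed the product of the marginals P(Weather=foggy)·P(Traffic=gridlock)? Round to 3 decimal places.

0.001

P(Weather=foggy) = 0.062 + 0.066 + 0.056 + 0.049 = 0.233.
P(Traffic=gridlock) = 0.056 + 0.014 + 0.091 + 0.018 + 0.056 = 0.235.
P(Weather=foggy, Traffic=gridlock) − P(Weather=foggy)P(Traffic=gridlock) = 0.056 − 0.233×0.235 = 0.001.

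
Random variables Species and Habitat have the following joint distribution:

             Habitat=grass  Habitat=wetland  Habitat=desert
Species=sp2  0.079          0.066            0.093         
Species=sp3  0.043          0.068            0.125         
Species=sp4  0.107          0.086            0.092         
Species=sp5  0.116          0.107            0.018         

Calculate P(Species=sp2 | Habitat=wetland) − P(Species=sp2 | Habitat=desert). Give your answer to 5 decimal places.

-0.08170

P(Habitat=wetland) = 0.066 + 0.068 + 0.086 + 0.107 = 0.327; P(Species=sp2 | Habitat=wetland) = 0.066/0.327 = 0.201835.
P(Habitat=desert) = 0.093 + 0.125 + 0.092 + 0.018 = 0.328; P(Species=sp2 | Habitat=desert) = 0.093/0.328 = 0.283537.
Difference = -0.08170.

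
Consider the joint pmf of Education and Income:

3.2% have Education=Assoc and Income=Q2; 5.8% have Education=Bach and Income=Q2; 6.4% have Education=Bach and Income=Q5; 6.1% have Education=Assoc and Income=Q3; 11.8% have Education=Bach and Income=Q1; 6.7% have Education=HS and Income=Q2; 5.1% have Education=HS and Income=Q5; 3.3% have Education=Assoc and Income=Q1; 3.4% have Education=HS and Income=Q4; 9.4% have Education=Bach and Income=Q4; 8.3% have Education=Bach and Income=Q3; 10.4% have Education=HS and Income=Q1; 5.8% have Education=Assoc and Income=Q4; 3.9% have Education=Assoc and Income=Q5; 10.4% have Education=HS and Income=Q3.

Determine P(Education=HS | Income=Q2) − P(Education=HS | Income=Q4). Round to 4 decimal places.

0.2440

P(Income=Q2) = 0.067 + 0.032 + 0.058 = 0.157; P(Education=HS | Income=Q2) = 0.067/0.157 = 0.42675.
P(Income=Q4) = 0.034 + 0.058 + 0.094 = 0.186; P(Education=HS | Income=Q4) = 0.034/0.186 = 0.18280.
Difference = 0.2440.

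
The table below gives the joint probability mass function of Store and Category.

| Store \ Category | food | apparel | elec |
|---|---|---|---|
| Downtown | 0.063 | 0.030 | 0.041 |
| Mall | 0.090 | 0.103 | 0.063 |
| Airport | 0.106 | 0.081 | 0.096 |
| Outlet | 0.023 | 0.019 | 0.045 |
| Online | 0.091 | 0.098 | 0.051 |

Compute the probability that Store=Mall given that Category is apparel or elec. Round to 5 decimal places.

0.26475

P(Category=apparel) = 0.030 + 0.103 + 0.081 + 0.019 + 0.098 = 0.331.
P(Category=elec) = 0.041 + 0.063 + 0.096 + 0.045 + 0.051 = 0.296.
P(Category ∈ {apparel, elec}) = 0.331 + 0.296 = 0.627; P(Store=Mall, Category ∈ {apparel, elec}) = 0.103 + 0.063 = 0.166.
P(Store=Mall | Category ∈ {apparel, elec}) = 0.166/0.627 = 0.26475.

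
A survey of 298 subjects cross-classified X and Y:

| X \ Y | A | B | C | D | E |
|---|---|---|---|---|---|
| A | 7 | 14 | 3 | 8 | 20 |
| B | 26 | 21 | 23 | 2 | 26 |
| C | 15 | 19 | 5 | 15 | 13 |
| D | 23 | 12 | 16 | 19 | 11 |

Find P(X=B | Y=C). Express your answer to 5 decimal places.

Total with Y=C: 3 + 23 + 5 + 16 = 47.
P(X=B | Y=C) = 23/47 = 0.48936.

0.48936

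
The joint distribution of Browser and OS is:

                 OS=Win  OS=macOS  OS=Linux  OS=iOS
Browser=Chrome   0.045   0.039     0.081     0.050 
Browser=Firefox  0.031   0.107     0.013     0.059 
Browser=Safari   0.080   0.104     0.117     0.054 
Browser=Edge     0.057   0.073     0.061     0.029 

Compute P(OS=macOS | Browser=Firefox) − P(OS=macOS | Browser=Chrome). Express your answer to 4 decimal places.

P(Browser=Firefox) = 0.031 + 0.107 + 0.013 + 0.059 = 0.210; P(OS=macOS | Browser=Firefox) = 0.107/0.210 = 0.50952.
P(Browser=Chrome) = 0.045 + 0.039 + 0.081 + 0.050 = 0.215; P(OS=macOS | Browser=Chrome) = 0.039/0.215 = 0.18140.
Difference = 0.3281.

0.3281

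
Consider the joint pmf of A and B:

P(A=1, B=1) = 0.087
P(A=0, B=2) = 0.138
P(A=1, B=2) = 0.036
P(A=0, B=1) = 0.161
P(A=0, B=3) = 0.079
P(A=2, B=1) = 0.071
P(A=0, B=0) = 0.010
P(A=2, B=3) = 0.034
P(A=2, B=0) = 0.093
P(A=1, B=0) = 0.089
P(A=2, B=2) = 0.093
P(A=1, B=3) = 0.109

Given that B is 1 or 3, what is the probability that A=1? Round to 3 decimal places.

P(B=1) = 0.161 + 0.087 + 0.071 = 0.319.
P(B=3) = 0.079 + 0.109 + 0.034 = 0.222.
P(B ∈ {1, 3}) = 0.319 + 0.222 = 0.541; P(A=1, B ∈ {1, 3}) = 0.087 + 0.109 = 0.196.
P(A=1 | B ∈ {1, 3}) = 0.196/0.541 = 0.362.

0.362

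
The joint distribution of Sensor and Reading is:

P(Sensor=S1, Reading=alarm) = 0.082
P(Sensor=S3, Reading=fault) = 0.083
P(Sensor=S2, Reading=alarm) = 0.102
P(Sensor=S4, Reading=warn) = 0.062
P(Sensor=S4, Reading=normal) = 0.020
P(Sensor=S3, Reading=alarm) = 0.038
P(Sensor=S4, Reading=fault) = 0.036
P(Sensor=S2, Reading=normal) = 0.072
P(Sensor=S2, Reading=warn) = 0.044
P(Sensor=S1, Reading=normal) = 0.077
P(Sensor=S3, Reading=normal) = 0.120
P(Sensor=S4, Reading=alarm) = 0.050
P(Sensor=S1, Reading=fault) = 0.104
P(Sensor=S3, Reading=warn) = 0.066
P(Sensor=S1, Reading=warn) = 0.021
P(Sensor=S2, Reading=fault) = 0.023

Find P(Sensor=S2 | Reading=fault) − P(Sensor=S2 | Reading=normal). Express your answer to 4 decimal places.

P(Reading=fault) = 0.104 + 0.023 + 0.083 + 0.036 = 0.246; P(Sensor=S2 | Reading=fault) = 0.023/0.246 = 0.09350.
P(Reading=normal) = 0.077 + 0.072 + 0.120 + 0.020 = 0.289; P(Sensor=S2 | Reading=normal) = 0.072/0.289 = 0.24913.
Difference = -0.1556.

-0.1556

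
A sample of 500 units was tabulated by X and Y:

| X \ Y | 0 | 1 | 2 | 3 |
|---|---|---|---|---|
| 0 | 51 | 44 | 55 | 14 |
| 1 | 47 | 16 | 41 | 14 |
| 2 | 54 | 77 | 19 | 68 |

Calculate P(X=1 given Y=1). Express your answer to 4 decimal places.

Total with Y=1: 44 + 16 + 77 = 137.
P(X=1 | Y=1) = 16/137 = 0.1168.

0.1168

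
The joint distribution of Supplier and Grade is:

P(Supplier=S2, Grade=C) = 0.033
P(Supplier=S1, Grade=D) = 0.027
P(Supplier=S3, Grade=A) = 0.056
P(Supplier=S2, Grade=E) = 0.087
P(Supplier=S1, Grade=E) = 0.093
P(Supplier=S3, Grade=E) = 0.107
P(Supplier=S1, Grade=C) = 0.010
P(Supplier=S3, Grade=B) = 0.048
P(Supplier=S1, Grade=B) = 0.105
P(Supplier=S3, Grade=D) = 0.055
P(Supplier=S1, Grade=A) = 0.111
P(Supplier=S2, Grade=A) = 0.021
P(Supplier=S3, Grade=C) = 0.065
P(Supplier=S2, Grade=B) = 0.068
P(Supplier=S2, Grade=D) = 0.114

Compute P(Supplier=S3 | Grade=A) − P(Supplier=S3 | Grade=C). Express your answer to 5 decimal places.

P(Grade=A) = 0.111 + 0.021 + 0.056 = 0.188; P(Supplier=S3 | Grade=A) = 0.056/0.188 = 0.297872.
P(Grade=C) = 0.010 + 0.033 + 0.065 = 0.108; P(Supplier=S3 | Grade=C) = 0.065/0.108 = 0.601852.
Difference = -0.30398.

-0.30398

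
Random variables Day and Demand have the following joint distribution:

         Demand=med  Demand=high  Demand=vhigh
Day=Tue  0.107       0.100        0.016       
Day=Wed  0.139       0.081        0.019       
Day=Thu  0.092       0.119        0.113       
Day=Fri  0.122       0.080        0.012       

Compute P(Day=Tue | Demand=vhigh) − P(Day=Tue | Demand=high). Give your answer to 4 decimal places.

P(Demand=vhigh) = 0.016 + 0.019 + 0.113 + 0.012 = 0.160; P(Day=Tue | Demand=vhigh) = 0.016/0.160 = 0.10000.
P(Demand=high) = 0.100 + 0.081 + 0.119 + 0.080 = 0.380; P(Day=Tue | Demand=high) = 0.100/0.380 = 0.26316.
Difference = -0.1632.

-0.1632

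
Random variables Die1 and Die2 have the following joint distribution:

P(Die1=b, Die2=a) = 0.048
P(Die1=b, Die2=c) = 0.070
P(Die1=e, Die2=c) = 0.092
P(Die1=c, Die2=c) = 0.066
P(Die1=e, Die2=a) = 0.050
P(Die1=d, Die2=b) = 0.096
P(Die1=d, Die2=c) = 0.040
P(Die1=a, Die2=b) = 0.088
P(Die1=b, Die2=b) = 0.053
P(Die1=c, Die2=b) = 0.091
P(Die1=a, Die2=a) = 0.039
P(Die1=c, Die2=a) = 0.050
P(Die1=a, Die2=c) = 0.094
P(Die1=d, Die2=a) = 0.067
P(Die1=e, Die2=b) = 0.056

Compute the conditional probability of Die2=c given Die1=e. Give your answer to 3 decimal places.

P(Die1=e) = 0.050 + 0.056 + 0.092 = 0.198.
P(Die2=c | Die1=e) = 0.092/0.198 = 0.465.

0.465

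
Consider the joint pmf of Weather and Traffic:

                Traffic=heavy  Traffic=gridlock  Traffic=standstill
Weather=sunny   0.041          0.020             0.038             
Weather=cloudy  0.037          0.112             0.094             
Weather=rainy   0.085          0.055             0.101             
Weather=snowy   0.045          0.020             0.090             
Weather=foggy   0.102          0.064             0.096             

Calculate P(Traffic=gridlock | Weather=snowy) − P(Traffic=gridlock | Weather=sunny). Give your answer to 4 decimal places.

-0.0730

P(Weather=snowy) = 0.045 + 0.020 + 0.090 = 0.155; P(Traffic=gridlock | Weather=snowy) = 0.020/0.155 = 0.12903.
P(Weather=sunny) = 0.041 + 0.020 + 0.038 = 0.099; P(Traffic=gridlock | Weather=sunny) = 0.020/0.099 = 0.20202.
Difference = -0.0730.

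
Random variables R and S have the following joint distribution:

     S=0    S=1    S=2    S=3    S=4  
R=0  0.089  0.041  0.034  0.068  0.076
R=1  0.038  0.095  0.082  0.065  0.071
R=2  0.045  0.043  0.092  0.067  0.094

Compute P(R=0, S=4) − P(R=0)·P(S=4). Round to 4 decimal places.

P(R=0) = 0.089 + 0.041 + 0.034 + 0.068 + 0.076 = 0.308.
P(S=4) = 0.076 + 0.071 + 0.094 = 0.241.
P(R=0, S=4) − P(R=0)P(S=4) = 0.076 − 0.308×0.241 = 0.0018.

0.0018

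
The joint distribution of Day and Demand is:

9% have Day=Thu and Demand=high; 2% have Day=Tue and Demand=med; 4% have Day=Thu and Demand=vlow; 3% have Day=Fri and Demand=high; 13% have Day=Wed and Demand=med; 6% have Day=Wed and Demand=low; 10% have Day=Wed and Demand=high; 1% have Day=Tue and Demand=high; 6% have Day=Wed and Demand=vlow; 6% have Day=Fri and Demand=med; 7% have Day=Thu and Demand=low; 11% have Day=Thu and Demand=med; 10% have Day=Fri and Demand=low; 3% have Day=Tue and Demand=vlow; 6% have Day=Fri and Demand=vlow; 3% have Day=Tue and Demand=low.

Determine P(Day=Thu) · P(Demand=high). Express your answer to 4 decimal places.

P(Day=Thu) = 0.04 + 0.07 + 0.11 + 0.09 = 0.31.
P(Demand=high) = 0.01 + 0.10 + 0.09 + 0.03 = 0.23.
Product: 0.31 × 0.23 = 0.0713.

0.0713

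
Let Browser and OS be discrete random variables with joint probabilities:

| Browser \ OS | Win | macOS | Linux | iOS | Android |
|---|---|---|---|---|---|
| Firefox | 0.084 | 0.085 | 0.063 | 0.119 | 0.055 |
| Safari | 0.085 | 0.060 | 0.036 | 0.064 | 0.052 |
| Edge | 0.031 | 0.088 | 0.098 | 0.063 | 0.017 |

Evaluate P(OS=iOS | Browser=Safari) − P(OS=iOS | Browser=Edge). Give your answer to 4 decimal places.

P(Browser=Safari) = 0.085 + 0.060 + 0.036 + 0.064 + 0.052 = 0.297; P(OS=iOS | Browser=Safari) = 0.064/0.297 = 0.21549.
P(Browser=Edge) = 0.031 + 0.088 + 0.098 + 0.063 + 0.017 = 0.297; P(OS=iOS | Browser=Edge) = 0.063/0.297 = 0.21212.
Difference = 0.0034.

0.0034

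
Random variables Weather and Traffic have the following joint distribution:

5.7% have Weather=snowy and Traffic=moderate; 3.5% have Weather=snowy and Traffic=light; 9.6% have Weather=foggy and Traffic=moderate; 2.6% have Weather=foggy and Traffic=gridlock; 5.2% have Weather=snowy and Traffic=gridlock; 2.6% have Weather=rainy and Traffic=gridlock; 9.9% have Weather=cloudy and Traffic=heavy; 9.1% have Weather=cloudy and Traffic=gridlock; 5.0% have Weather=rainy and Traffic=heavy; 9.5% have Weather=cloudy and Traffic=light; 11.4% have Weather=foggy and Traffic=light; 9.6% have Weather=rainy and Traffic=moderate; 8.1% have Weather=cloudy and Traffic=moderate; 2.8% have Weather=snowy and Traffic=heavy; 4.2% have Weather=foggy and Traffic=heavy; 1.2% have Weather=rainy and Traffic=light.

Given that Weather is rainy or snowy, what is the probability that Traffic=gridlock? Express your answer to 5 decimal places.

0.21910

P(Weather=rainy) = 0.012 + 0.096 + 0.050 + 0.026 = 0.184.
P(Weather=snowy) = 0.035 + 0.057 + 0.028 + 0.052 = 0.172.
P(Weather ∈ {rainy, snowy}) = 0.184 + 0.172 = 0.356; P(Traffic=gridlock, Weather ∈ {rainy, snowy}) = 0.026 + 0.052 = 0.078.
P(Traffic=gridlock | Weather ∈ {rainy, snowy}) = 0.078/0.356 = 0.21910.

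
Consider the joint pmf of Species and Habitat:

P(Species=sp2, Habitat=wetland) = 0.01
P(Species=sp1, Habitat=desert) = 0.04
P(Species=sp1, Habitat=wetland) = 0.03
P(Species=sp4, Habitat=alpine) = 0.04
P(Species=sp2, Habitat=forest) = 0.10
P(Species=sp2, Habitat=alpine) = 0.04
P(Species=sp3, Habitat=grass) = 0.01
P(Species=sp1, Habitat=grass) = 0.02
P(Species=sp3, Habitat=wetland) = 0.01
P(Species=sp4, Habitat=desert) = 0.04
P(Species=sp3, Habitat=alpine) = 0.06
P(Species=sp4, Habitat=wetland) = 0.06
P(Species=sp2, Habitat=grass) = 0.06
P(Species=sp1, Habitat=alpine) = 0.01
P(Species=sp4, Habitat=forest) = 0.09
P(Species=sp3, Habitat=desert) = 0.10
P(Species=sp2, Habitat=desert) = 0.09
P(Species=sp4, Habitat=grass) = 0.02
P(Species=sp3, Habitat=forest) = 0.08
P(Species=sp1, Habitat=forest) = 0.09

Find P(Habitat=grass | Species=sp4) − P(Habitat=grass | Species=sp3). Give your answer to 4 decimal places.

P(Species=sp4) = 0.09 + 0.02 + 0.06 + 0.04 + 0.04 = 0.25; P(Habitat=grass | Species=sp4) = 0.02/0.25 = 0.08000.
P(Species=sp3) = 0.08 + 0.01 + 0.01 + 0.10 + 0.06 = 0.26; P(Habitat=grass | Species=sp3) = 0.01/0.26 = 0.03846.
Difference = 0.0415.

0.0415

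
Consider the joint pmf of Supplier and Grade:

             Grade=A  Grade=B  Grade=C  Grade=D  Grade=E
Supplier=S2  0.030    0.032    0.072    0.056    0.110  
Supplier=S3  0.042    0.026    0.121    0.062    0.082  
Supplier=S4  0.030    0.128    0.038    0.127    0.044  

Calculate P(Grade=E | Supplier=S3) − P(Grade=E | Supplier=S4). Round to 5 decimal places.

P(Supplier=S3) = 0.042 + 0.026 + 0.121 + 0.062 + 0.082 = 0.333; P(Grade=E | Supplier=S3) = 0.082/0.333 = 0.246246.
P(Supplier=S4) = 0.030 + 0.128 + 0.038 + 0.127 + 0.044 = 0.367; P(Grade=E | Supplier=S4) = 0.044/0.367 = 0.119891.
Difference = 0.12636.

0.12636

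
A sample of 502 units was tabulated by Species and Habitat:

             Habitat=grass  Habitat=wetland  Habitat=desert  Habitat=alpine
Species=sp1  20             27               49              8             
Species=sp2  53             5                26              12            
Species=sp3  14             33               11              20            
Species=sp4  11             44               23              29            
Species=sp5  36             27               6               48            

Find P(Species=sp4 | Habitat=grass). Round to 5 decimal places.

0.08209

Total with Habitat=grass: 20 + 53 + 14 + 11 + 36 = 134.
P(Species=sp4 | Habitat=grass) = 11/134 = 0.08209.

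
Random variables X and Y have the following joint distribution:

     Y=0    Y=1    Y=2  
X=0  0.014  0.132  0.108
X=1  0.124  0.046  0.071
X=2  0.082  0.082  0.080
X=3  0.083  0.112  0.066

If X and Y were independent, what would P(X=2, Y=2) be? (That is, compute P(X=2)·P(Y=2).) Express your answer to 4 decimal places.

0.0793

P(X=2) = 0.082 + 0.082 + 0.080 = 0.244.
P(Y=2) = 0.108 + 0.071 + 0.080 + 0.066 = 0.325.
Product: 0.244 × 0.325 = 0.0793.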